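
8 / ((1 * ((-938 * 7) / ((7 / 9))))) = -4 / 4221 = -0.00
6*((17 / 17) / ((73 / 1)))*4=24 / 73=0.33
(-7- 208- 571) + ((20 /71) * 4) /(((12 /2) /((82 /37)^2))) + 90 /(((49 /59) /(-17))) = -37539849008 /14288253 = -2627.32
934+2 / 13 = 934.15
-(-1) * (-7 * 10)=-70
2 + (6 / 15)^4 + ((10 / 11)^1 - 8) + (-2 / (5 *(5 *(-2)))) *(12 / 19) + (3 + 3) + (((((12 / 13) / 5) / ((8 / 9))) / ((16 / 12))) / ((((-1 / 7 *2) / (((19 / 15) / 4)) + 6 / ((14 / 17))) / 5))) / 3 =3846954333 / 3844555000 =1.00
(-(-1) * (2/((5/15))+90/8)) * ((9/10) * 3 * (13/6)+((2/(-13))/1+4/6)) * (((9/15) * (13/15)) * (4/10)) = 114149/5000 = 22.83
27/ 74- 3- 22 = -1823/ 74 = -24.64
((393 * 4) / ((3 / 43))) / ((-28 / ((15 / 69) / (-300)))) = 5633 / 9660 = 0.58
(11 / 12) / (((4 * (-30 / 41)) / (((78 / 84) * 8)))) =-5863 / 2520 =-2.33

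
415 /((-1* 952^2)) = -415 /906304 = -0.00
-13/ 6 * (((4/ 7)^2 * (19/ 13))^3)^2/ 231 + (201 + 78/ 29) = 21037455527930302275251/ 103281960760143786621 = 203.69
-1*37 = -37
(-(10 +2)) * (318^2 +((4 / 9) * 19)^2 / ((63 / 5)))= -2064258608 / 1701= -1213555.91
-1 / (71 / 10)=-0.14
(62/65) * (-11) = -682/65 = -10.49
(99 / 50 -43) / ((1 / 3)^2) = -18459 / 50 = -369.18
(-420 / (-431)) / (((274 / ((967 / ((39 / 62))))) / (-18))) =-98.41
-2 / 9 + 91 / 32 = 755 / 288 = 2.62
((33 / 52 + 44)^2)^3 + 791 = 156333080700305954145 / 19770609664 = 7907347489.89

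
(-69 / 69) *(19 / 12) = -19 / 12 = -1.58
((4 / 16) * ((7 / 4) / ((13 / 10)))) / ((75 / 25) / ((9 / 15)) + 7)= 35 / 1248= 0.03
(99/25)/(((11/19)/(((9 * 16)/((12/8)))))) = 16416/25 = 656.64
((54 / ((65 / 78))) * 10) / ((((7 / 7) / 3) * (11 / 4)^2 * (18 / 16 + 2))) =248832 / 3025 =82.26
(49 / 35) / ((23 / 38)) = 266 / 115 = 2.31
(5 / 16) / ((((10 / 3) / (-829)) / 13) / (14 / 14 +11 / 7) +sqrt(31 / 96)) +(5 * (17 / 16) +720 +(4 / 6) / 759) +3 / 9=141114630735 * sqrt(186) / 3499642685428 +23129808025345979477 / 31874745578878224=726.20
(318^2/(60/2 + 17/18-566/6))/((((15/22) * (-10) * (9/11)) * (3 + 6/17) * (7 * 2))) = 23112452/3793825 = 6.09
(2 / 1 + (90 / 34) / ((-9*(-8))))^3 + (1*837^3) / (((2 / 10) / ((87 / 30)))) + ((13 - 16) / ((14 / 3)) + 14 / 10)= 748564360222728999 / 88040960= 8502455677.71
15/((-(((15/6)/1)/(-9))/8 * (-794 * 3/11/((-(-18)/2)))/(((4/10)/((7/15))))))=-15.39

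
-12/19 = -0.63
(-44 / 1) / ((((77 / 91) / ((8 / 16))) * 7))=-26 / 7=-3.71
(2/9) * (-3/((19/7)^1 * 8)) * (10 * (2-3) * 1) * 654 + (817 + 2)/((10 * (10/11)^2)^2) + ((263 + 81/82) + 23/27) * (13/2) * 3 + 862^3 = 4490610738433003769/7011000000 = 640509305.15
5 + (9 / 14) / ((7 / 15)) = 625 / 98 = 6.38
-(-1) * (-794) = -794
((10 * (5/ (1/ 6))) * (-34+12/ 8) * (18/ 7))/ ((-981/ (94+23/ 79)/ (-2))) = -290511000/ 60277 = -4819.60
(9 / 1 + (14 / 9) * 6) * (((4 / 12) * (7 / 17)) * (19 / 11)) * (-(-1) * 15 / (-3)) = -3325 / 153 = -21.73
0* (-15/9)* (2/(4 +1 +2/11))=0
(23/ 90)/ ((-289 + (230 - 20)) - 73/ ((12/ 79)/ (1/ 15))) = -2/ 869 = -0.00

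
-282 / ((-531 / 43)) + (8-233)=-202.16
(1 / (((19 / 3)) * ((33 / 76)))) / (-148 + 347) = 4 / 2189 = 0.00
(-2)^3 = -8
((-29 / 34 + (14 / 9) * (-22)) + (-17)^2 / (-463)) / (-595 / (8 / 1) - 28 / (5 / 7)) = 101156260 / 321821577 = 0.31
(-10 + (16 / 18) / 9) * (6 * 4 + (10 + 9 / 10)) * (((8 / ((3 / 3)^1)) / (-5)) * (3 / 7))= 1119592 / 4725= 236.95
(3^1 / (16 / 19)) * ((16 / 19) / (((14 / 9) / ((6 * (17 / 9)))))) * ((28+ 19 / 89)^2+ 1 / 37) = 35694501894 / 2051539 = 17398.89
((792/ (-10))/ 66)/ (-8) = 3/ 20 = 0.15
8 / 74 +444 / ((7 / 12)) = 197164 / 259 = 761.25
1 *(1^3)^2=1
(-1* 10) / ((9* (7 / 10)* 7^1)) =-100 / 441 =-0.23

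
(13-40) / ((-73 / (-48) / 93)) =-120528 / 73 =-1651.07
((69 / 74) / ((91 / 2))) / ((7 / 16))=1104 / 23569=0.05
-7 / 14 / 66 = -0.01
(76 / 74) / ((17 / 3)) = 114 / 629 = 0.18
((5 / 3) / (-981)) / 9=-5 / 26487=-0.00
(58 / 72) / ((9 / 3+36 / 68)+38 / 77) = 37961 / 189576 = 0.20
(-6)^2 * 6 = 216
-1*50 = -50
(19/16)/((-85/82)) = -779/680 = -1.15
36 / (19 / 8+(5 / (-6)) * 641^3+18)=-0.00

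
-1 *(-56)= 56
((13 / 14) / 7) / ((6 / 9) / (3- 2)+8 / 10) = 195 / 2156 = 0.09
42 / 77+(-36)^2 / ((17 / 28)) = 399270 / 187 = 2135.13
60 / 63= 20 / 21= 0.95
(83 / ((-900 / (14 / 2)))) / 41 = -581 / 36900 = -0.02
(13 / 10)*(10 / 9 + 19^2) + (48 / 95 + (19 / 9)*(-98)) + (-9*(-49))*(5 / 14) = 360691 / 855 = 421.86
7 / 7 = 1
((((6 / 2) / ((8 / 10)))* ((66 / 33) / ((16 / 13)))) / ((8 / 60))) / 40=585 / 512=1.14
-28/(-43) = 0.65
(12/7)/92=3/161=0.02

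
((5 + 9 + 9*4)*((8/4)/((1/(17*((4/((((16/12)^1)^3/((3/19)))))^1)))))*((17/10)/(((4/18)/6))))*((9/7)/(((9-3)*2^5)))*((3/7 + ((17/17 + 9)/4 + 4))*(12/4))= 2758867695/953344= 2893.88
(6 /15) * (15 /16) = 3 /8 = 0.38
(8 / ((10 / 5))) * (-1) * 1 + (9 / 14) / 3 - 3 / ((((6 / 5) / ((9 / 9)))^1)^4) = -15823 / 3024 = -5.23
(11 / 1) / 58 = 11 / 58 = 0.19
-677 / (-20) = 677 / 20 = 33.85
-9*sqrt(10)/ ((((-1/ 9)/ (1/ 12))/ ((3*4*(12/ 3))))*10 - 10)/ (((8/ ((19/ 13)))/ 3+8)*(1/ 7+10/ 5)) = 1539*sqrt(10)/ 37000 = 0.13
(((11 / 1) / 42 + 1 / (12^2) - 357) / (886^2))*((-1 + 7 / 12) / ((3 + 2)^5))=71917 / 1186913952000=0.00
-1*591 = -591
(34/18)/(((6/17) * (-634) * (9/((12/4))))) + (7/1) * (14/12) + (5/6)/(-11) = 9137833/1129788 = 8.09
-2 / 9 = -0.22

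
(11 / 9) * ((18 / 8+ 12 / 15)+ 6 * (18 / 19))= 36509 / 3420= 10.68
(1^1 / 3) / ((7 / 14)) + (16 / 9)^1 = 22 / 9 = 2.44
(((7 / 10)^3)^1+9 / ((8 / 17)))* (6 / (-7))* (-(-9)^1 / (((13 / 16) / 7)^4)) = -2953922936832 / 3570125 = -827400.42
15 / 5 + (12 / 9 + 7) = 34 / 3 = 11.33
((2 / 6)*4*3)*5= 20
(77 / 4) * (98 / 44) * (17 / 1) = 5831 / 8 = 728.88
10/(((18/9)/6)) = 30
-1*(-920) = 920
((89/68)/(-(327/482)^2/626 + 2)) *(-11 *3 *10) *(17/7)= -1067855195220/2035339033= -524.66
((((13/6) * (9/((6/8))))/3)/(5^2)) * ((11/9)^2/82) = 1573/249075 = 0.01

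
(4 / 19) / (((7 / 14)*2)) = 4 / 19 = 0.21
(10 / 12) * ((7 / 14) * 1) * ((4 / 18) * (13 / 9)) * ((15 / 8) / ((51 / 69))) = 7475 / 22032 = 0.34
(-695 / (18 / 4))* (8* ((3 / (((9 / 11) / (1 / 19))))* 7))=-856240 / 513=-1669.08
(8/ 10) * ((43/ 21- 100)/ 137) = -8228/ 14385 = -0.57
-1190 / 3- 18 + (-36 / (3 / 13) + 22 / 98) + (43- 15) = -79739 / 147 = -542.44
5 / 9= 0.56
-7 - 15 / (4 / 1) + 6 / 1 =-4.75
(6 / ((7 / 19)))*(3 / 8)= 171 / 28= 6.11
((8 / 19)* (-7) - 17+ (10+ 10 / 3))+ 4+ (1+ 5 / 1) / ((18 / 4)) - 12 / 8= -317 / 114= -2.78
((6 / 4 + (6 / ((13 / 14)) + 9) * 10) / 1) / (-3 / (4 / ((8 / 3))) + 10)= 19.51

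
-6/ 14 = -3/ 7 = -0.43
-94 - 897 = -991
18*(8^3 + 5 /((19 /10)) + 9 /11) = 1939122 /209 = 9278.10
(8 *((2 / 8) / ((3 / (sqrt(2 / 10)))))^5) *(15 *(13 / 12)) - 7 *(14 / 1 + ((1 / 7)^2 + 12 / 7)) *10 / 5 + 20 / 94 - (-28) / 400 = -7238097 / 32900 + 13 *sqrt(5) / 3110400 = -220.00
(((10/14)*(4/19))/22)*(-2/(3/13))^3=-175760/39501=-4.45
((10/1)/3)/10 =1/3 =0.33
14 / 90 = 7 / 45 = 0.16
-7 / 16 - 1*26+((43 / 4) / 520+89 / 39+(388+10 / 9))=6832357 / 18720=364.98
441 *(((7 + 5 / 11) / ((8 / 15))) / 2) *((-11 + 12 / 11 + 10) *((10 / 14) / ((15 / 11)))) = 12915 / 88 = 146.76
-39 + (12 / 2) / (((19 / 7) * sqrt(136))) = -39 + 21 * sqrt(34) / 646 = -38.81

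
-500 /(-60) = 25 /3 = 8.33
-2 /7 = -0.29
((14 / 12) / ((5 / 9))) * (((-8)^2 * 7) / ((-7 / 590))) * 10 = -792960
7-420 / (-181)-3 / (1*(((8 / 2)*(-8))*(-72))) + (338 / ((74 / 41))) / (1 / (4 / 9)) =1428041861 / 15429888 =92.55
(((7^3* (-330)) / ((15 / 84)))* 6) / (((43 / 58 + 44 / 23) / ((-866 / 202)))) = 2196802748448 / 357641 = 6142480.16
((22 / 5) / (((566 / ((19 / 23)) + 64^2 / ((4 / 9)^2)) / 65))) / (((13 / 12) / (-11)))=-27588 / 203501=-0.14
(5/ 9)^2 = 25/ 81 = 0.31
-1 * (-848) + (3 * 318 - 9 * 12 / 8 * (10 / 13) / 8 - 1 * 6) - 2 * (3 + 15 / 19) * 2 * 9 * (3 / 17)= 59478923 / 33592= 1770.63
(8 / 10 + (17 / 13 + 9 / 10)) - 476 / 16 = -6953 / 260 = -26.74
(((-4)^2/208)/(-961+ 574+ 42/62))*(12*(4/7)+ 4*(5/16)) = -7037/4359264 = -0.00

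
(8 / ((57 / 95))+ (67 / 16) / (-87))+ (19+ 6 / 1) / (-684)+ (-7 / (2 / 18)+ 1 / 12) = -49.67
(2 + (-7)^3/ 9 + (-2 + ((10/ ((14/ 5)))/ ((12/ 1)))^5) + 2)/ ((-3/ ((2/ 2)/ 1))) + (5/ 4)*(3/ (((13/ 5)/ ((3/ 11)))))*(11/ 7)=2063964726875/ 163102657536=12.65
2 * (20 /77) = 40 /77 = 0.52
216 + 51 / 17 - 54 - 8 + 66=223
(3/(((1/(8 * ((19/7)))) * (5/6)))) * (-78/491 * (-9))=1920672/17185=111.76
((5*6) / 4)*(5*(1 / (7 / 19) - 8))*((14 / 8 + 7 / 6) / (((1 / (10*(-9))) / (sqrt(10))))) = 208125*sqrt(10) / 4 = 164537.26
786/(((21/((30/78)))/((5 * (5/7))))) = 32750/637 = 51.41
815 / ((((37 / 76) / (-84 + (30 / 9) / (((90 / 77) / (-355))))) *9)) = -1833609820 / 8991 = -203938.36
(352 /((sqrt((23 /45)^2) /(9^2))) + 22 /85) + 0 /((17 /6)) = 55784.61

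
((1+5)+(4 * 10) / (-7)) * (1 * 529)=1058 / 7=151.14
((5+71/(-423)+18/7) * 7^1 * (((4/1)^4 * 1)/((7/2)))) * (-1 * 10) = -112240640/2961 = -37906.33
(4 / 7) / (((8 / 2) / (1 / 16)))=1 / 112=0.01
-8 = -8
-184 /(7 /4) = -736 /7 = -105.14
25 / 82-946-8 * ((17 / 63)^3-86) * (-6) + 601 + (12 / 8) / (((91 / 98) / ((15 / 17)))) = -6752207493323 / 1510450578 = -4470.33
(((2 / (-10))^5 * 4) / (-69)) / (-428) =-1 / 23071875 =-0.00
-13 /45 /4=-13 /180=-0.07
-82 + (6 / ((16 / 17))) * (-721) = -4678.38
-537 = -537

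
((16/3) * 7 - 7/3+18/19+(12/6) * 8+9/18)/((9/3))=17.48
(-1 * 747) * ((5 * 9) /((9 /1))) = -3735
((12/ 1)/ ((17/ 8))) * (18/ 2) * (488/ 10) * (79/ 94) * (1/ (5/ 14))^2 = 1632137472/ 99875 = 16341.80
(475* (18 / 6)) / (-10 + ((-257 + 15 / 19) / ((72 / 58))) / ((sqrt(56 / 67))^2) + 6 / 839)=-11448826200 / 2064210593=-5.55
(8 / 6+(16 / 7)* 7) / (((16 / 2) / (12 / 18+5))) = 221 / 18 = 12.28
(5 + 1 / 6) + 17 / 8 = 7.29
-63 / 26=-2.42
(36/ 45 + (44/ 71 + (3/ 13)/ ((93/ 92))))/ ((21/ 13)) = 235772/ 231105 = 1.02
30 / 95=6 / 19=0.32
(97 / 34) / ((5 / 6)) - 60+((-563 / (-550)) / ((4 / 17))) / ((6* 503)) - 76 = -14964167773 / 112873200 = -132.58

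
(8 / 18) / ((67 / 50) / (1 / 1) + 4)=0.08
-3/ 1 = -3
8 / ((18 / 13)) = 52 / 9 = 5.78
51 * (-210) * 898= -9617580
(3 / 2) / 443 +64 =56707 / 886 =64.00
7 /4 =1.75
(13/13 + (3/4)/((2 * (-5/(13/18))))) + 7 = 1907/240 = 7.95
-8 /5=-1.60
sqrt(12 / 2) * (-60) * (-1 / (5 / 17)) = 204 * sqrt(6) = 499.70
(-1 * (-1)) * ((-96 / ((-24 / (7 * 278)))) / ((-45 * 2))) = -3892 / 45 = -86.49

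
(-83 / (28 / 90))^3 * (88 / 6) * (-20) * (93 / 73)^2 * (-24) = -396570484334970000 / 1827847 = -216960437243.91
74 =74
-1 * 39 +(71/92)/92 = -330025/8464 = -38.99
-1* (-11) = 11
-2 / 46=-0.04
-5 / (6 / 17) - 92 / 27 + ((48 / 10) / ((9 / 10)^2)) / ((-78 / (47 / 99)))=-3671609 / 208494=-17.61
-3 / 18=-1 / 6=-0.17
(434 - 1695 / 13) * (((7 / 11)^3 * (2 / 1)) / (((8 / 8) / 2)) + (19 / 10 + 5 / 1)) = 416641373 / 173030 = 2407.91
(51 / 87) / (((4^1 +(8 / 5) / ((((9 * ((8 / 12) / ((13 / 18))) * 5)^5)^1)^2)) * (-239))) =-22400955171897811200000000000 / 36532004775629113761897207005419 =-0.00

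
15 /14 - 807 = -805.93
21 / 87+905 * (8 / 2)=104987 / 29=3620.24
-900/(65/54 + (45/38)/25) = -2308500/3209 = -719.38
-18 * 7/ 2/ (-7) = 9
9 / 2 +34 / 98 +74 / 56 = 1209 / 196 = 6.17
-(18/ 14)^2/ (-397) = 81/ 19453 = 0.00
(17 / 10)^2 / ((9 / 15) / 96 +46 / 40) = 2312 / 925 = 2.50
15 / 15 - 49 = -48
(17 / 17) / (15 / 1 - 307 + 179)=-1 / 113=-0.01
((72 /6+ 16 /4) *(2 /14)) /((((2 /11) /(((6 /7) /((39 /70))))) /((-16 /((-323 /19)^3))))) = 28160 /447083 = 0.06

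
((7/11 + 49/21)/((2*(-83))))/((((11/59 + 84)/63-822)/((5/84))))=14455/11140086364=0.00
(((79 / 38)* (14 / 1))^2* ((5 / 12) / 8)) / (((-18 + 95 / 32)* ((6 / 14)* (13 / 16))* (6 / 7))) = -599385640 / 60947991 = -9.83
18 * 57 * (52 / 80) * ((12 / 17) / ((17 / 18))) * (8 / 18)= 320112 / 1445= 221.53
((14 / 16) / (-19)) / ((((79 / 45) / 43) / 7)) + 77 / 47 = -3531689 / 564376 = -6.26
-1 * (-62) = 62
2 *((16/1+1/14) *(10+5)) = 3375/7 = 482.14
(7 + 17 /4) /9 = 5 /4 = 1.25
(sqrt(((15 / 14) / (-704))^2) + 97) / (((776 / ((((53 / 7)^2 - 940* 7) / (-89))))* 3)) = 101854379239 / 33354044416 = 3.05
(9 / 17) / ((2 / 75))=675 / 34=19.85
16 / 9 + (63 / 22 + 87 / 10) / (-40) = 1.49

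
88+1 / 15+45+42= 2626 / 15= 175.07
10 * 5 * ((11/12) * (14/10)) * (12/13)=770/13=59.23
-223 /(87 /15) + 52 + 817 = 24086 /29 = 830.55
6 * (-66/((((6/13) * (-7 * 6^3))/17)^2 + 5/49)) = -0.23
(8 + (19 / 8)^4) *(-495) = -80729055 / 4096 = -19709.24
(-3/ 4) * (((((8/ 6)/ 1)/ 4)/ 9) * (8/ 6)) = -1/ 27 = -0.04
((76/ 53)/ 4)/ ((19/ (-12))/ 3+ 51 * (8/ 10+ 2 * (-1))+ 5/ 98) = -8820/ 1517443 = -0.01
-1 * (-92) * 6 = 552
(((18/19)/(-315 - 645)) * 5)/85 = -3/51680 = -0.00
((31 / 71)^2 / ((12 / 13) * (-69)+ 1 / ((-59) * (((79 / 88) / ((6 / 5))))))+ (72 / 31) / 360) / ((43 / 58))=0.00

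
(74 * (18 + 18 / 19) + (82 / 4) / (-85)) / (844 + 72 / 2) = 4528021 / 2842400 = 1.59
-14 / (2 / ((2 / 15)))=-14 / 15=-0.93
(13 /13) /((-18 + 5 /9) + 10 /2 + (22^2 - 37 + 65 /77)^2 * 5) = 53361 /53510917472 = 0.00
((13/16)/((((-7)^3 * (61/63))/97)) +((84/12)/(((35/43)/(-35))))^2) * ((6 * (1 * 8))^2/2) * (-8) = -2495745144000/2989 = -834976628.97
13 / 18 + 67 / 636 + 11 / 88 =3635 / 3816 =0.95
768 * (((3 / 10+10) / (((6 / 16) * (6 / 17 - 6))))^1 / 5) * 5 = -56032 / 15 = -3735.47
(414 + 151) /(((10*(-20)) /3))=-339 /40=-8.48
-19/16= -1.19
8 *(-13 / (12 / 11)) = -286 / 3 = -95.33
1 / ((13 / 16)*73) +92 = 87324 / 949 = 92.02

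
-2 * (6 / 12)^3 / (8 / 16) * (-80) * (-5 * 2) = -400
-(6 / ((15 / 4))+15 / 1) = -83 / 5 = -16.60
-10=-10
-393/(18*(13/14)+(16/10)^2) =-68775/3373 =-20.39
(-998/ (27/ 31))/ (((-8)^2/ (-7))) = 108283/ 864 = 125.33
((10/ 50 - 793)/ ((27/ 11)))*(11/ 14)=-239822/ 945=-253.78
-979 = -979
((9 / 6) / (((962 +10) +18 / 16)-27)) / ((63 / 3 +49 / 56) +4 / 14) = 224 / 3131043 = 0.00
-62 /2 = -31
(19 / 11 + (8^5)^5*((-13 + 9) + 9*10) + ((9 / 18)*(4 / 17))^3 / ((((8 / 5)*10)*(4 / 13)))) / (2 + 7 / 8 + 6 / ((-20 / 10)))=-1404680528492818196505886942631 / 54043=-25991905121714527256182800.00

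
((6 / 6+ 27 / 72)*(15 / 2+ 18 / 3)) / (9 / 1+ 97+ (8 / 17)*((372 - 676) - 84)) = -1683 / 6944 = -0.24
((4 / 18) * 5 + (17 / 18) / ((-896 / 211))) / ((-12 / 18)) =-14333 / 10752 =-1.33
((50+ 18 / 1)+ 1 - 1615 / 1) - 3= -1549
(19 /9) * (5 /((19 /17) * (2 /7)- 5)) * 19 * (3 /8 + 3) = -644385 /4456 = -144.61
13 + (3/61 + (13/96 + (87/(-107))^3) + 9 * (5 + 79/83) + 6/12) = 39723096556177/595429700064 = 66.71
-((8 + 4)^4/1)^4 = -184884258895036416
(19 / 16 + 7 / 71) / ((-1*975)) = -487 / 369200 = -0.00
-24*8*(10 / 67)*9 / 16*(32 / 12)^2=-7680 / 67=-114.63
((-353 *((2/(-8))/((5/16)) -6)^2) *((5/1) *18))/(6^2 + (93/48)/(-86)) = -40832.35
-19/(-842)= 19/842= 0.02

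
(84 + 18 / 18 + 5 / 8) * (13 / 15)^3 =55.74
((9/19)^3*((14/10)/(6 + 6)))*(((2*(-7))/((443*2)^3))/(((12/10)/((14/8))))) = -27783/76327660507264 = -0.00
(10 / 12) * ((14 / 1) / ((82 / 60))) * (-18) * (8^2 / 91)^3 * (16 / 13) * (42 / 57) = -7549747200 / 155743133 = -48.48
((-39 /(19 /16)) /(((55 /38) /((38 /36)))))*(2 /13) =-608 /165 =-3.68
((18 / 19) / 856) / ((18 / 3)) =3 / 16264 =0.00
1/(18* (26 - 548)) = -0.00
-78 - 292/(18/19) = -3476/9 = -386.22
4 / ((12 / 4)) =4 / 3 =1.33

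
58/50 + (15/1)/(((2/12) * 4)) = 1183/50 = 23.66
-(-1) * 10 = 10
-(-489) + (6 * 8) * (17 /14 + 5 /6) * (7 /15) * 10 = 2843 /3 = 947.67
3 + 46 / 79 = 283 / 79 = 3.58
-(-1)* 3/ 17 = 0.18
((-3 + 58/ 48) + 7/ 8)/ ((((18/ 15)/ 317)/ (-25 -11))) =17435/ 2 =8717.50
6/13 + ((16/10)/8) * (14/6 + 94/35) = 10001/6825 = 1.47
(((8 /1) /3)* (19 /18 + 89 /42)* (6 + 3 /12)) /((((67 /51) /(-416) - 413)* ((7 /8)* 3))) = -22630400 /463699593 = -0.05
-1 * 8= -8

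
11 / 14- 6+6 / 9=-191 / 42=-4.55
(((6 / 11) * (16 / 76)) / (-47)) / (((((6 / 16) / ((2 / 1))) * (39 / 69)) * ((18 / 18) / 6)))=-17664 / 127699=-0.14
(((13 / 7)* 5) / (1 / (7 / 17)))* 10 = 650 / 17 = 38.24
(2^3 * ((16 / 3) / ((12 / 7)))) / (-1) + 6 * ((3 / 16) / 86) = -24.88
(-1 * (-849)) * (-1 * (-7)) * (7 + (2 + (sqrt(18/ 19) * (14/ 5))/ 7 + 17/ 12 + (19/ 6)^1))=35658 * sqrt(38)/ 95 + 322903/ 4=83039.55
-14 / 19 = -0.74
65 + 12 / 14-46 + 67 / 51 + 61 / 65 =22.11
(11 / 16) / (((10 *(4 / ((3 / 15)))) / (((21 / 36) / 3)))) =77 / 115200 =0.00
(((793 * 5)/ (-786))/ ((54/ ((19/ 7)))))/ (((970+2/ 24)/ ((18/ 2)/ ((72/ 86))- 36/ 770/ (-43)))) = -10726754779/ 3817179309636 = -0.00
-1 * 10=-10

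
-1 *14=-14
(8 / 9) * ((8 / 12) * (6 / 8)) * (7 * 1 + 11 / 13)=136 / 39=3.49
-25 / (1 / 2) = -50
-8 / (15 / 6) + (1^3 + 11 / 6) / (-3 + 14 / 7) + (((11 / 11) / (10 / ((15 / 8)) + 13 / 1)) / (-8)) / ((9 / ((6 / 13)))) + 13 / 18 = -136717 / 25740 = -5.31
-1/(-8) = 1/8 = 0.12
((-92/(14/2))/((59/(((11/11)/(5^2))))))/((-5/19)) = 1748/51625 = 0.03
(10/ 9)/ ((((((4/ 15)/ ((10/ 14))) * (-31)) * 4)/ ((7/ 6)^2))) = -875/ 26784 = -0.03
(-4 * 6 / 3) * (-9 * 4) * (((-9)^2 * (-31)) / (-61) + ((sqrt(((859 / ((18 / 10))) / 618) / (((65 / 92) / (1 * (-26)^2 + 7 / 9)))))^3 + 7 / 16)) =730854 / 61 + 7701752768 * sqrt(966810652158) / 1307039409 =5805889.34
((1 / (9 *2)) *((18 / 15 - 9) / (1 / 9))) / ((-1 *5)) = 39 / 50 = 0.78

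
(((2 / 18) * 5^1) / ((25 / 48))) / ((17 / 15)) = 16 / 17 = 0.94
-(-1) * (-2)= -2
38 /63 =0.60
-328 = -328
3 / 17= 0.18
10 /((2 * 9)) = 0.56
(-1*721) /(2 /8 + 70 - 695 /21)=-19.41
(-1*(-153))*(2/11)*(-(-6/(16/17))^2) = -397953/352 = -1130.55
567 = 567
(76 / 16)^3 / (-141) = -6859 / 9024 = -0.76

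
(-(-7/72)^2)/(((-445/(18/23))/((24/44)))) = 49/5404080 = 0.00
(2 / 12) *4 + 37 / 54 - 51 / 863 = 60245 / 46602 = 1.29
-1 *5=-5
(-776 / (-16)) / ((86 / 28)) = 679 / 43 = 15.79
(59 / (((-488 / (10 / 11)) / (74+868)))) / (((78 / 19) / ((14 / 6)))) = -6159895 / 104676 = -58.85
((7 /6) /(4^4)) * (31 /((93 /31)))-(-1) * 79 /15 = 122429 /23040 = 5.31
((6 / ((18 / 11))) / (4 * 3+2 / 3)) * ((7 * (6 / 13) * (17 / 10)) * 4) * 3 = 23562 / 1235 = 19.08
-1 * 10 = -10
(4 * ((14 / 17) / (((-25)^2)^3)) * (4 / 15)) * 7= 1568 / 62255859375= 0.00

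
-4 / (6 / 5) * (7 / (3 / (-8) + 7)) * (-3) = 560 / 53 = 10.57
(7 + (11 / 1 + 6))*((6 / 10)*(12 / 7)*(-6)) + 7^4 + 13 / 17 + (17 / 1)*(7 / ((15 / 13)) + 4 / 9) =12661037 / 5355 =2364.34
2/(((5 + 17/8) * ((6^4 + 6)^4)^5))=1/698191500619728850248221738438979199931373389258636667522711552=0.00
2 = 2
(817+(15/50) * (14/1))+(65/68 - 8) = 276813/340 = 814.16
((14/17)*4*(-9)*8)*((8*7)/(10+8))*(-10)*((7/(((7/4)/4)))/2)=1003520/17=59030.59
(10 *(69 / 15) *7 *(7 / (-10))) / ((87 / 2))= -2254 / 435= -5.18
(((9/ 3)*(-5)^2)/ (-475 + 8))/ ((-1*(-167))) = -0.00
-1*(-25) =25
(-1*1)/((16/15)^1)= -15/16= -0.94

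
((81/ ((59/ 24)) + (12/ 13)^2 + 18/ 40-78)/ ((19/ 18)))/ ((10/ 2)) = -8.29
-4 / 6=-2 / 3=-0.67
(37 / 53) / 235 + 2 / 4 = 12529 / 24910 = 0.50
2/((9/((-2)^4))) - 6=-22/9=-2.44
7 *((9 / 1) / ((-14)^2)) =9 / 28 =0.32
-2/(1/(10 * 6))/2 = -60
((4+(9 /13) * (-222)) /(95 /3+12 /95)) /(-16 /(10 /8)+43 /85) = 29190 /76219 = 0.38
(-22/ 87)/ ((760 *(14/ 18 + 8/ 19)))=-0.00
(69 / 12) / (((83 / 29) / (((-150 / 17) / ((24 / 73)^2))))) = -88861075 / 541824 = -164.00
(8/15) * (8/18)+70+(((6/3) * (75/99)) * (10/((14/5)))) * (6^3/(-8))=-75.87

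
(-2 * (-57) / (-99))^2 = 1444 / 1089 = 1.33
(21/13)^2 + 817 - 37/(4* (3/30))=727.11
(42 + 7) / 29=49 / 29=1.69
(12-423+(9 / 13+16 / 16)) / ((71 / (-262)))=1394102 / 923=1510.40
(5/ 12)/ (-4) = -5/ 48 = -0.10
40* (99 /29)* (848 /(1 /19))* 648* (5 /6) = 34453900800 /29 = 1188065544.83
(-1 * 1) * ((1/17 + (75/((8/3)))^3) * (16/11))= -193641137/5984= -32359.82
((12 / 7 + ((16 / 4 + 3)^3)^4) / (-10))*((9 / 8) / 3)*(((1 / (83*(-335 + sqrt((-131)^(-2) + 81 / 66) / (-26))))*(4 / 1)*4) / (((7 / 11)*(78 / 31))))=21729129191093373634156 / 116486540515105677 - 4328128984427149*sqrt(10194118) / 582432702575528385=186513.96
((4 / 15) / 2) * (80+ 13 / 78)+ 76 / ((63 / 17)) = 9827 / 315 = 31.20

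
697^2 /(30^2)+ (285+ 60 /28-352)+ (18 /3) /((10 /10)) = 3029863 /6300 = 480.93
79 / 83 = 0.95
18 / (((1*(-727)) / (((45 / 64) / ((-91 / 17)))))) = 6885 / 2117024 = 0.00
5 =5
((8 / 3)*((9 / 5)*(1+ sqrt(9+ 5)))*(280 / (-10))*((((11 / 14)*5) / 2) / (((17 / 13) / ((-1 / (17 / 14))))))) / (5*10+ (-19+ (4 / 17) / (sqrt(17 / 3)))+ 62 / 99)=-1883673792*sqrt(714) / 818761812265 -1883673792*sqrt(51) / 818761812265+ 253187638704 / 48162459545+ 253187638704*sqrt(14) / 48162459545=24.85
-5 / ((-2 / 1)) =5 / 2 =2.50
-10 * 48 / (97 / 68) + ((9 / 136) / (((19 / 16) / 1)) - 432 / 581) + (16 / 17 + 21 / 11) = -66945522407 / 200236421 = -334.33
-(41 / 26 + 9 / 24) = -203 / 104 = -1.95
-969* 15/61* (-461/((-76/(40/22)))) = -1763325/671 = -2627.91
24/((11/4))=96/11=8.73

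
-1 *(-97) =97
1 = 1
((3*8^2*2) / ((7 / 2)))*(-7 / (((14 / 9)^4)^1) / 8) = -39366 / 2401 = -16.40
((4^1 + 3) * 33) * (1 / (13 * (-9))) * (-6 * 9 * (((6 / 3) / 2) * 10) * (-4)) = -55440 / 13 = -4264.62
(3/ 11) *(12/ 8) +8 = 185/ 22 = 8.41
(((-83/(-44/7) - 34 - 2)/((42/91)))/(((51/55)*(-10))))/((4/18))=767/32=23.97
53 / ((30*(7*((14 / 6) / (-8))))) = -212 / 245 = -0.87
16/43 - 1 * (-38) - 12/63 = 34478/903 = 38.18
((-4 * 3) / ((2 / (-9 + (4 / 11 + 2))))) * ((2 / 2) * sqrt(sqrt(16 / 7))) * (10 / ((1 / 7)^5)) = 21032760 * 7^(3 / 4) / 11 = 8228621.97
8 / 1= 8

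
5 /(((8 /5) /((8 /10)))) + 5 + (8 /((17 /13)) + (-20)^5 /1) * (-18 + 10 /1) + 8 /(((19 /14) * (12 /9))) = 16537576085 /646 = 25599962.98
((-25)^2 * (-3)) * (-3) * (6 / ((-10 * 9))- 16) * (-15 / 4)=1355625 / 4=338906.25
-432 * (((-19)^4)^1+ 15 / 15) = -56299104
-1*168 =-168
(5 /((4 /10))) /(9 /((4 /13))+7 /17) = 850 /2017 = 0.42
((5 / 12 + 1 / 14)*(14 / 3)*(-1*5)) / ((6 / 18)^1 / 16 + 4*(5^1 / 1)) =-0.57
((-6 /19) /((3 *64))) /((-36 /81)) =9 /2432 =0.00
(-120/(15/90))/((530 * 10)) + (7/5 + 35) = 1922/53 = 36.26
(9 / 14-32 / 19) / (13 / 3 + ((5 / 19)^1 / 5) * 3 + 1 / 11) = -9141 / 40222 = -0.23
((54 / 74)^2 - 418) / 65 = -571513 / 88985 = -6.42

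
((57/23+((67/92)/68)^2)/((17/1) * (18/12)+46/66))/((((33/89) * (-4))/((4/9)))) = -8632778657/304509598848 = -0.03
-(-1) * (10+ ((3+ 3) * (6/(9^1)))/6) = 32/3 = 10.67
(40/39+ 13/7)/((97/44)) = 34628/26481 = 1.31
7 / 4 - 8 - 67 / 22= -409 / 44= -9.30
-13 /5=-2.60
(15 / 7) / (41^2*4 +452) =5 / 16744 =0.00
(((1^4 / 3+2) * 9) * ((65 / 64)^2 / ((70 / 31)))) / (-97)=-78585 / 794624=-0.10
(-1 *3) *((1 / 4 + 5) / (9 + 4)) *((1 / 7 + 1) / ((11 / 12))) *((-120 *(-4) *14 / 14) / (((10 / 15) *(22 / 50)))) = -2471.71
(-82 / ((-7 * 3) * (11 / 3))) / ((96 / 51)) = 697 / 1232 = 0.57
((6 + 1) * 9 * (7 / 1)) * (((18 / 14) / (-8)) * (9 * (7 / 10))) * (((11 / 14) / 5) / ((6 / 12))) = -140.33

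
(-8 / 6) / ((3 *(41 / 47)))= -188 / 369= -0.51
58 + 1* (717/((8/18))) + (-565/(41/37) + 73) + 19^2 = 261641/164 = 1595.37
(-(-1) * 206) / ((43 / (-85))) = -17510 / 43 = -407.21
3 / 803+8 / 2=3215 / 803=4.00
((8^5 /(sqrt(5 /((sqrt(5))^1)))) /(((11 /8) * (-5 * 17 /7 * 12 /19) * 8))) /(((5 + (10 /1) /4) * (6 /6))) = -2179072 * 5^(3 /4) /210375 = -34.63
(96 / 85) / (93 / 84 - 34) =-896 / 26095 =-0.03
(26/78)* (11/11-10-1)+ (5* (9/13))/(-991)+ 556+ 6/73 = 1559503061/2821377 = 552.75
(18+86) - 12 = 92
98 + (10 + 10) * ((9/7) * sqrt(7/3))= 60 * sqrt(21)/7 + 98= 137.28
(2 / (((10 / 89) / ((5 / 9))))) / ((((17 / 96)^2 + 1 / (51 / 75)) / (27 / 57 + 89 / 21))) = 2912706560 / 93889887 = 31.02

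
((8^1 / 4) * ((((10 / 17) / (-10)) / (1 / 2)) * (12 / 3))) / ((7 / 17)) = -16 / 7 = -2.29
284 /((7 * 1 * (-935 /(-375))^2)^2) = 8985937500 /59918717089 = 0.15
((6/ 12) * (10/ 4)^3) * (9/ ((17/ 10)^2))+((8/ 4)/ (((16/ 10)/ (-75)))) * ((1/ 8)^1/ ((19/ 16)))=317625/ 21964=14.46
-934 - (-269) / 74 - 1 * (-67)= -63889 / 74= -863.36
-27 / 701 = -0.04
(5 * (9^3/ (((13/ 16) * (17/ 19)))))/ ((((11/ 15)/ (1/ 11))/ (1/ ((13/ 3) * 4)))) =12465900/ 347633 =35.86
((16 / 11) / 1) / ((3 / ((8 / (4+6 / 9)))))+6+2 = 680 / 77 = 8.83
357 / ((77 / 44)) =204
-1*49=-49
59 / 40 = 1.48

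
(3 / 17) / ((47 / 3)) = 9 / 799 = 0.01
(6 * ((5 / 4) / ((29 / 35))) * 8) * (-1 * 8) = -16800 / 29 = -579.31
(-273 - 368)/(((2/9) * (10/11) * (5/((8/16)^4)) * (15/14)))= -148071/4000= -37.02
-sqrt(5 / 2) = -sqrt(10) / 2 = -1.58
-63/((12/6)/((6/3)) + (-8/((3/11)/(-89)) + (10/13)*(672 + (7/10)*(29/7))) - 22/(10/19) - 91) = -12285/584614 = -0.02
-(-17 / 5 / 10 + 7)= -333 / 50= -6.66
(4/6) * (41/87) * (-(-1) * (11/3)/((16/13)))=5863/6264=0.94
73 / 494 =0.15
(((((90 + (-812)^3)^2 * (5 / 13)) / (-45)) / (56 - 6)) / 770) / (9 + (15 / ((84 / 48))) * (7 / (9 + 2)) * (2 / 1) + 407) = -71659873653317161 / 480753000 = -149057569.38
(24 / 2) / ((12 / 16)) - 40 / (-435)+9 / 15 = 7261 / 435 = 16.69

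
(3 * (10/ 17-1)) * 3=-3.71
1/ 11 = 0.09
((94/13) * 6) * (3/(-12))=-141/13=-10.85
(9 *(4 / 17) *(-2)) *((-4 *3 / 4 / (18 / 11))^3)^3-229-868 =-252315541 / 2379456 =-106.04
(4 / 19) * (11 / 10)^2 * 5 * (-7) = -847 / 95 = -8.92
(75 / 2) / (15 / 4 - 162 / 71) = 3550 / 139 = 25.54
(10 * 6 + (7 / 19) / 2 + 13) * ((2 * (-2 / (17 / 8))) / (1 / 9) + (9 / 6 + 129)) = 10737441 / 1292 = 8310.71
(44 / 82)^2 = 484 / 1681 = 0.29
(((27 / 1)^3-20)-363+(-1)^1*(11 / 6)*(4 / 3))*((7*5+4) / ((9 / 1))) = 2257814 / 27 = 83622.74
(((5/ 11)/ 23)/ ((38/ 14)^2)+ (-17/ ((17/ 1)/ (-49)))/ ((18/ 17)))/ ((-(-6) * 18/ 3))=76084799/ 59183784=1.29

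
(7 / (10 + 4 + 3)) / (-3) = -7 / 51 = -0.14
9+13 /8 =85 /8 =10.62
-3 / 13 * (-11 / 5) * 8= 264 / 65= 4.06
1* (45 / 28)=1.61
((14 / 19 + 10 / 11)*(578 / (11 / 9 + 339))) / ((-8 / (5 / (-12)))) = 186405 / 1279916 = 0.15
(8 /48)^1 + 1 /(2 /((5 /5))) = 2 /3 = 0.67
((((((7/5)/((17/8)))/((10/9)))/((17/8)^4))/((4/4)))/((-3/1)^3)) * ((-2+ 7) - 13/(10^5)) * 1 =-105409024/19575234375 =-0.01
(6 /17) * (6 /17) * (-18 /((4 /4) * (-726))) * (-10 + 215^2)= 142.73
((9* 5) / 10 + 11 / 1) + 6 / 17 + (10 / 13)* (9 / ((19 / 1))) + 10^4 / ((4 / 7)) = 147101193 / 8398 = 17516.22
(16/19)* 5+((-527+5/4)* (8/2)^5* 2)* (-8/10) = 81832336/95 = 861393.01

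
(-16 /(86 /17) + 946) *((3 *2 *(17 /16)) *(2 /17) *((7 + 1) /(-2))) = -121626 /43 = -2828.51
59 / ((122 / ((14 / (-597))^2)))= 5782 / 21740949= 0.00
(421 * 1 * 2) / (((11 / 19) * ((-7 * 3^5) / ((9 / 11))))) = -15998 / 22869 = -0.70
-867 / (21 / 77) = -3179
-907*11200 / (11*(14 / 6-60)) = 30475200 / 1903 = 16014.29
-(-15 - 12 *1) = 27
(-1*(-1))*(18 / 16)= 9 / 8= 1.12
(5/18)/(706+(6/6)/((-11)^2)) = 605/1537686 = 0.00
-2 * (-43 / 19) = 86 / 19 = 4.53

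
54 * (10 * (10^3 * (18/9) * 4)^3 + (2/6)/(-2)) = 276479999999991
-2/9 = -0.22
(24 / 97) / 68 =0.00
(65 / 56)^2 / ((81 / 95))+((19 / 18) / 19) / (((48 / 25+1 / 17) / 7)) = 1.78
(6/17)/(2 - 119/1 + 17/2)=-0.00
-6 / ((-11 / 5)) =30 / 11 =2.73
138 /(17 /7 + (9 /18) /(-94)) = 60536 /1063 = 56.95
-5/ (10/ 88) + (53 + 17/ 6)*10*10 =16618/ 3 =5539.33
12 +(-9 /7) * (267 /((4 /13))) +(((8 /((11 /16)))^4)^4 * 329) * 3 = 143494315982468494922084294580356081673 /1286592436180020508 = 111530514207368397039.89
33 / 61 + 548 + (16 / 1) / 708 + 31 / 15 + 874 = 76908664 / 53985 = 1424.63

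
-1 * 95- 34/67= -6399/67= -95.51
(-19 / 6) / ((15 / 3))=-19 / 30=-0.63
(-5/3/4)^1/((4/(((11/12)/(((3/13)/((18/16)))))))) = -715/1536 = -0.47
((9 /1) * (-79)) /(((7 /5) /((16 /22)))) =-369.35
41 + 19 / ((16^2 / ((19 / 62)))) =651113 / 15872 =41.02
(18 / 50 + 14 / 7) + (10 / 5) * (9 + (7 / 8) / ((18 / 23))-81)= -250927 / 1800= -139.40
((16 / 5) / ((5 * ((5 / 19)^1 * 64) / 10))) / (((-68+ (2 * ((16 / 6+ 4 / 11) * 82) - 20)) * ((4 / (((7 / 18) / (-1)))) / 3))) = -0.00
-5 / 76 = -0.07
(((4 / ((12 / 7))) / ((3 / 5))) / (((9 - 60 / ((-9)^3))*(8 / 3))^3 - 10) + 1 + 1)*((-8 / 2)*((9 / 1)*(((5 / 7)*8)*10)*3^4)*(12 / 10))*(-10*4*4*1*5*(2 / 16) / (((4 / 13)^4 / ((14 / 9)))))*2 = 38177748989013263350500 / 2750053615763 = 13882547151.15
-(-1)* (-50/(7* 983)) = -50/6881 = -0.01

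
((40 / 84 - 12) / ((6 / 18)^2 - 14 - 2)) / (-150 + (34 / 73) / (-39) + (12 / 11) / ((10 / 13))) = -397485 / 81436439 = -0.00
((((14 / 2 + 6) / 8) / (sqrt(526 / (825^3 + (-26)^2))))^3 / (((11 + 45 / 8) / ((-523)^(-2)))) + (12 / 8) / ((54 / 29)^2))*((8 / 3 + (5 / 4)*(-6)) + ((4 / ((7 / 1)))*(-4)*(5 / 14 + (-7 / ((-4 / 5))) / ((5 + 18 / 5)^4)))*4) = -10060260140300627611757*sqrt(295357574326) / 647481901883935997824512-6858241617221 / 1953967848336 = -8447.65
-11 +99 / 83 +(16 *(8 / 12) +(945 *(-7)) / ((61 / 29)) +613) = -38443004 / 15189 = -2530.98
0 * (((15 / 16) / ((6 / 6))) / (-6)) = 0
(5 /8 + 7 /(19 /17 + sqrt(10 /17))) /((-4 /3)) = -3.25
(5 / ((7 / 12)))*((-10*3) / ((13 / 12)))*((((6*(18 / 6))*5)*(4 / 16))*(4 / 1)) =-1944000 / 91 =-21362.64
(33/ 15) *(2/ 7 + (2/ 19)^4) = 2868294/ 4561235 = 0.63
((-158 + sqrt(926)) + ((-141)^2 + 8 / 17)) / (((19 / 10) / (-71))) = -238062290 / 323 - 710 * sqrt(926) / 19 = -738172.08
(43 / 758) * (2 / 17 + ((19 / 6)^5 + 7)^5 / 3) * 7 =530974575947810645467103996401993223 / 1099058074661022395793408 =483117851721.87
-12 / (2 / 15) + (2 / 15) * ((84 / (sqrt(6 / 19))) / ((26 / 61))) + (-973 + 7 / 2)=-2119 / 2 + 854 * sqrt(114) / 195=-1012.74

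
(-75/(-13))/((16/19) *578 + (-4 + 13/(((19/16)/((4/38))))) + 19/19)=5415/455117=0.01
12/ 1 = 12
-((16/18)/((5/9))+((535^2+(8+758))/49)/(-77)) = 1404771/18865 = 74.46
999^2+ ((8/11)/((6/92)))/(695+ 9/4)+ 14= 91854308027/92037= 998015.02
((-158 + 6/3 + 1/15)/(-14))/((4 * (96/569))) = 1330891/80640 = 16.50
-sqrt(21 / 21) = -1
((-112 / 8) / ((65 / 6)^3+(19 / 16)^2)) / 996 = -1152 / 104316143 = -0.00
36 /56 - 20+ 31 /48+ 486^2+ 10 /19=236177.82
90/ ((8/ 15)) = 675/ 4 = 168.75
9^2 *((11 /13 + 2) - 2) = 891 /13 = 68.54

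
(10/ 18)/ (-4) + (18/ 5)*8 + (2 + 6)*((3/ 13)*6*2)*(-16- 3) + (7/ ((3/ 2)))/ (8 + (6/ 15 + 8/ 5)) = -916801/ 2340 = -391.80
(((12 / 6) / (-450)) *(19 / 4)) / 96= -19 / 86400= -0.00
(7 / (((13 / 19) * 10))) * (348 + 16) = 1862 / 5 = 372.40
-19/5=-3.80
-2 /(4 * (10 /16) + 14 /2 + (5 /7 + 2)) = -28 /171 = -0.16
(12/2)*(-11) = -66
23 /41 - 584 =-23921 /41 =-583.44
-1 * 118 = -118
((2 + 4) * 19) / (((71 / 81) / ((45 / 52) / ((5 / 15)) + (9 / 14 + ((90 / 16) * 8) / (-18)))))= 1241973 / 12922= 96.11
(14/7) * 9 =18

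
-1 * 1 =-1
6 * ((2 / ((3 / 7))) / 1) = 28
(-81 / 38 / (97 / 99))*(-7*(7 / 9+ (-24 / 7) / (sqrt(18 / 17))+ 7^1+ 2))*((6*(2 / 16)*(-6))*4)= -4939704 / 1843+ 288684*sqrt(34) / 1843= -1766.90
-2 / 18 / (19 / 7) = -7 / 171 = -0.04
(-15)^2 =225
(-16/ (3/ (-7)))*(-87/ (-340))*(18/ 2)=7308/ 85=85.98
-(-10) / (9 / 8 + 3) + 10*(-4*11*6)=-87040 / 33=-2637.58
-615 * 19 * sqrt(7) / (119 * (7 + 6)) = -11685 * sqrt(7) / 1547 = -19.98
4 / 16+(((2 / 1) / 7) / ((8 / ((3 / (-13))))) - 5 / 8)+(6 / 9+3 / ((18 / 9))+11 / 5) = 43499 / 10920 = 3.98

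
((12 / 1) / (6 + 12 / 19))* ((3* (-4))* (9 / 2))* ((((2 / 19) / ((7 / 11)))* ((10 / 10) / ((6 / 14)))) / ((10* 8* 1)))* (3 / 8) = -99 / 560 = -0.18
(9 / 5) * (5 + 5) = 18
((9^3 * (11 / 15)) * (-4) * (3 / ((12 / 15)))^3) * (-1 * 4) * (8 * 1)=3608550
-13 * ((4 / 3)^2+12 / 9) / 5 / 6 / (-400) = 91 / 27000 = 0.00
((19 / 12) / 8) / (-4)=-19 / 384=-0.05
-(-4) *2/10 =4/5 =0.80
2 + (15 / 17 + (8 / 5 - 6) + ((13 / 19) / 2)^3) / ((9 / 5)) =190283 / 2798472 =0.07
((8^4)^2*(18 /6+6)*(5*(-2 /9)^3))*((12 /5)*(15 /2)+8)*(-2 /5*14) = 97710505984 /81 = 1206302543.01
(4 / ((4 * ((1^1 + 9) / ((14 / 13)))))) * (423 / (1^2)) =2961 / 65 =45.55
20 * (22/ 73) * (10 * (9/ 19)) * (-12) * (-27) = 12830400/ 1387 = 9250.47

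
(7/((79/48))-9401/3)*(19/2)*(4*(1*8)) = -225467984/237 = -951341.70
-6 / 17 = -0.35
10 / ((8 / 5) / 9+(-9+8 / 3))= -450 / 277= -1.62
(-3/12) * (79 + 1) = -20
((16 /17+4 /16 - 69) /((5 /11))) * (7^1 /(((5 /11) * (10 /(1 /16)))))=-3905517 /272000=-14.36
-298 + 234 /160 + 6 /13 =-307919 /1040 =-296.08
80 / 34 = 40 / 17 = 2.35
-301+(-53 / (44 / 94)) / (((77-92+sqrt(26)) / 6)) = -546794 / 2189+7473*sqrt(26) / 2189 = -232.38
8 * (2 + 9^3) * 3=17544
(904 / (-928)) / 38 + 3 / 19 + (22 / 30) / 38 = 10021 / 66120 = 0.15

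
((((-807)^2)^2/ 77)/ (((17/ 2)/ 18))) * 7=15268509360036/ 187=81649782673.99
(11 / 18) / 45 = 11 / 810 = 0.01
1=1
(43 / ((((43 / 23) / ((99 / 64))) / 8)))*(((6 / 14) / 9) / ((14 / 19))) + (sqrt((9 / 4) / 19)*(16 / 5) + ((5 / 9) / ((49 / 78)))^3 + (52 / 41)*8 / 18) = 20.75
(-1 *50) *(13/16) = -325/8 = -40.62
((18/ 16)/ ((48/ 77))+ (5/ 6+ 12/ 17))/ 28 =21829/ 182784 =0.12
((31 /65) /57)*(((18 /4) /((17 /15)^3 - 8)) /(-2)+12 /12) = 0.01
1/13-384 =-4991/13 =-383.92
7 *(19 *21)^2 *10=11144070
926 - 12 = 914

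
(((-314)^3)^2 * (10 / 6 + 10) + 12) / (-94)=-16773200451222898 / 141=-118958868448389.35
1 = 1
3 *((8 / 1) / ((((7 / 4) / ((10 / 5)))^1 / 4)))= 768 / 7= 109.71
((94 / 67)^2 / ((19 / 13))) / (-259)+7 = 154517715 / 22090369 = 6.99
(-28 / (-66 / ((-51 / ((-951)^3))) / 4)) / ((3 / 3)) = 952 / 9460938861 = 0.00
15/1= 15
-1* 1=-1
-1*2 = -2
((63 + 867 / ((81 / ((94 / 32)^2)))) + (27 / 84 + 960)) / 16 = 53981191 / 774144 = 69.73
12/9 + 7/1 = 25/3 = 8.33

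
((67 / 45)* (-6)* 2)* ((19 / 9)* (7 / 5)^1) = -35644 / 675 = -52.81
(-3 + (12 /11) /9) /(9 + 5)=-95 /462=-0.21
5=5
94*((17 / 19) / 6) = 799 / 57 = 14.02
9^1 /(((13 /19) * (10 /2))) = 171 /65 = 2.63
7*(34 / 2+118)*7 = 6615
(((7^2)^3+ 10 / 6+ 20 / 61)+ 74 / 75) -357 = 536624539 / 4575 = 117294.98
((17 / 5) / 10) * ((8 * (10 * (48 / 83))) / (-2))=-3264 / 415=-7.87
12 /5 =2.40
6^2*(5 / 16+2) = 333 / 4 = 83.25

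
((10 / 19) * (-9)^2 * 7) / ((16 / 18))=25515 / 76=335.72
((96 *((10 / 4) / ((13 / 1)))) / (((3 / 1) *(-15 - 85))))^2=16 / 4225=0.00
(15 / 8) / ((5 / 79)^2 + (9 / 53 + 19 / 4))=4961595 / 13029326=0.38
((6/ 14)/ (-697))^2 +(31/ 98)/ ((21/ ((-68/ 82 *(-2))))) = 12489035/ 499897461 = 0.02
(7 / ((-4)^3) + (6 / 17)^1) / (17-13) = 265 / 4352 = 0.06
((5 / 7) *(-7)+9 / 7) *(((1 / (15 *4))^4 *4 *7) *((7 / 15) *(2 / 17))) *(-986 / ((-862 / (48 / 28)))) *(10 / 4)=-377 / 174555000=-0.00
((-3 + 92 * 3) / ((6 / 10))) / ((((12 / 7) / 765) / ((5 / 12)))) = 1353625 / 16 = 84601.56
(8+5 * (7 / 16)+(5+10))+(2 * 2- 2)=435 / 16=27.19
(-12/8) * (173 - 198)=75/2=37.50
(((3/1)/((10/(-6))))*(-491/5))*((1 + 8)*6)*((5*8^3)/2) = 61088256/5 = 12217651.20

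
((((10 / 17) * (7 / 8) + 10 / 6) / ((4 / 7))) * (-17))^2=9703225 / 2304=4211.47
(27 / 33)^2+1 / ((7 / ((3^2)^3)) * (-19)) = -77436 / 16093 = -4.81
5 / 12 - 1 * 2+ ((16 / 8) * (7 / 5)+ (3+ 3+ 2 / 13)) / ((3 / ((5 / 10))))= -71 / 780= -0.09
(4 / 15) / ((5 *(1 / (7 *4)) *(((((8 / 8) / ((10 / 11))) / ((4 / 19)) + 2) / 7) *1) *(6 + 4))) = 3136 / 21675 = 0.14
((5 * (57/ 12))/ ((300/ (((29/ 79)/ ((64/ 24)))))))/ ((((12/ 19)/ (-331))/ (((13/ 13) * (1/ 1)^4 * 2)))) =-3465239/ 303360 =-11.42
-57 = -57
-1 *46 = -46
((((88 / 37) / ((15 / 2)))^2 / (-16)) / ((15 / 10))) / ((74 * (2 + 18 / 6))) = -1936 / 170953875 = -0.00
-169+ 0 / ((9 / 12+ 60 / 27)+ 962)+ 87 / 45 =-2506 / 15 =-167.07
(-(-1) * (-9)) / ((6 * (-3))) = 1 / 2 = 0.50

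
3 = 3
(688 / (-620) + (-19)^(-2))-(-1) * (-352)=-19758097 / 55955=-353.11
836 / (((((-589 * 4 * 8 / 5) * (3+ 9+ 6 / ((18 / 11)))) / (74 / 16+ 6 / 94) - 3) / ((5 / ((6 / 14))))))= -23447900 / 30287381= -0.77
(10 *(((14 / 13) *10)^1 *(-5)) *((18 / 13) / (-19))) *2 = 252000 / 3211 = 78.48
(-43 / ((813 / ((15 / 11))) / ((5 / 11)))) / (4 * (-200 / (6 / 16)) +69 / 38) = 0.00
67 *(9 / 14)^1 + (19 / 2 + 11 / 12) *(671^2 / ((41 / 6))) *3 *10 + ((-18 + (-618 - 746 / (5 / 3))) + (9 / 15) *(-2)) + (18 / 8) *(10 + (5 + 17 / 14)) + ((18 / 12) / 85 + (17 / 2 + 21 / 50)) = 20091032426891 / 975800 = 20589293.33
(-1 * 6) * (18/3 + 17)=-138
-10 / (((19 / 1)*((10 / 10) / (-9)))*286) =0.02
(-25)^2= 625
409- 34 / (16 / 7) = 3153 / 8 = 394.12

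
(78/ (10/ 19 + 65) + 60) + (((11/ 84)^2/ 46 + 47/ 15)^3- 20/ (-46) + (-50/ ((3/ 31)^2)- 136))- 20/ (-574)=-78289158582714108959336233/ 14545249441736380416000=-5382.46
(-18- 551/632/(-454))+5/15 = -15205531/860784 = -17.66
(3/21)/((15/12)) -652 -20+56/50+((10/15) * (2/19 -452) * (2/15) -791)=-4993931/3325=-1501.93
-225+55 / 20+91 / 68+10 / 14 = -220.20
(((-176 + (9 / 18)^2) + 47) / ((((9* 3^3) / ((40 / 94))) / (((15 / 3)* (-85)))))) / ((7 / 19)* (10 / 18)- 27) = -20793125 / 5814558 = -3.58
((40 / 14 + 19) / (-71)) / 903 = -51 / 149597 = -0.00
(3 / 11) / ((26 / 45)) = 135 / 286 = 0.47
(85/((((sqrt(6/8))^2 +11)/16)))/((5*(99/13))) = 14144/4653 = 3.04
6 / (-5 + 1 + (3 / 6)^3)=-48 / 31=-1.55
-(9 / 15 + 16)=-83 / 5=-16.60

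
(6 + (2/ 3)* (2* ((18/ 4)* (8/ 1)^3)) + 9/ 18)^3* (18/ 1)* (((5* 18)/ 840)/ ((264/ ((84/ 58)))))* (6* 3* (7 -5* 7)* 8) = -1244575052570.51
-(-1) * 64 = 64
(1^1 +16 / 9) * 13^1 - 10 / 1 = 235 / 9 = 26.11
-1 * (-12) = 12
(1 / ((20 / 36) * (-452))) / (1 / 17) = -153 / 2260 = -0.07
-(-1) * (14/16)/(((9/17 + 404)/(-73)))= -8687/55016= -0.16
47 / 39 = 1.21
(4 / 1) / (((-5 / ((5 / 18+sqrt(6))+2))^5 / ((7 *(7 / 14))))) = -354106067 *sqrt(6) / 164025000 - 15612823247 / 2952450000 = -10.58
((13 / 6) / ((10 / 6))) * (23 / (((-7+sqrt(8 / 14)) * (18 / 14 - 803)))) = 91 * sqrt(7) / 413580+4459 / 827160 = 0.01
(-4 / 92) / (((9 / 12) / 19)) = -76 / 69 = -1.10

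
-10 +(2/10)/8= -399/40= -9.98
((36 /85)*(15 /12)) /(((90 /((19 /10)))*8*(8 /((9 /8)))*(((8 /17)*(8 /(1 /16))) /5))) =171 /10485760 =0.00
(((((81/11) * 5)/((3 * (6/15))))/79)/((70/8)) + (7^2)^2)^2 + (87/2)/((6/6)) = 426647576122961/74005778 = 5765057.64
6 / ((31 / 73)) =438 / 31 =14.13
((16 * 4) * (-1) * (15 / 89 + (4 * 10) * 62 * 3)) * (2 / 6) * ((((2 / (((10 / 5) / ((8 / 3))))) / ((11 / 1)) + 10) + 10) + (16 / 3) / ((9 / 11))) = -4158393600 / 979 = -4247593.05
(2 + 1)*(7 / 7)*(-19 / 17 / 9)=-19 / 51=-0.37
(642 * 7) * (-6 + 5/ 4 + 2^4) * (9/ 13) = 910035/ 26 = 35001.35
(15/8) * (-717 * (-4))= 5377.50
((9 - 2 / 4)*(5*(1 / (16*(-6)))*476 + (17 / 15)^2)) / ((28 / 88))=-627.98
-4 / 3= -1.33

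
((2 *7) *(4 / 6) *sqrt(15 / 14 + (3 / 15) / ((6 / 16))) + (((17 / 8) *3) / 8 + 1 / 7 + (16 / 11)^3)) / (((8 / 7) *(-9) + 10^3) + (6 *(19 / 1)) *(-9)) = -7 *sqrt(70770) / 5715 - 2395359 / 21636736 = -0.44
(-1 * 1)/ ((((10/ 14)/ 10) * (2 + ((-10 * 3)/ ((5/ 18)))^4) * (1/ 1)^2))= -0.00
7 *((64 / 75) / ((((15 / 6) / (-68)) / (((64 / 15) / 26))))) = -1949696 / 73125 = -26.66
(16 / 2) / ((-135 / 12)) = -32 / 45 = -0.71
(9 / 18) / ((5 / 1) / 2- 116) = -1 / 227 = -0.00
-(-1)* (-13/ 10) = -13/ 10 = -1.30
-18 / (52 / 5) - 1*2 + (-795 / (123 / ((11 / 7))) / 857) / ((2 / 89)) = -13615339 / 3197467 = -4.26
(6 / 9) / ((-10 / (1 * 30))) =-2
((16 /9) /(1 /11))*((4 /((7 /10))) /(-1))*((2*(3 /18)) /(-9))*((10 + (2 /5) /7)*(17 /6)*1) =4212736 /35721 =117.93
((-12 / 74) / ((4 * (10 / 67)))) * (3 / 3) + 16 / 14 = 4513 / 5180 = 0.87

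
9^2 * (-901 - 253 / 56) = -73346.95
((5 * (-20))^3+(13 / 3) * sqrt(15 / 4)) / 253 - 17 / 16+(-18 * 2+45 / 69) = -16147389 / 4048+13 * sqrt(15) / 1518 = -3988.95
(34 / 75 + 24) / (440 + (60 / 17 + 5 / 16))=0.06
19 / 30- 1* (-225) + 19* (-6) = 3349 / 30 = 111.63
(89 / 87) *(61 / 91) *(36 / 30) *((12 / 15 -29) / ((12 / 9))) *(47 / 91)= -107933949 / 12007450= -8.99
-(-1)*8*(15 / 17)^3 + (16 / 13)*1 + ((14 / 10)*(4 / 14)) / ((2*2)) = 4359949 / 638690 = 6.83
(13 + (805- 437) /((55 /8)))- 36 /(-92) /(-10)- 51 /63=697901 /10626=65.68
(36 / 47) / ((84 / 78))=234 / 329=0.71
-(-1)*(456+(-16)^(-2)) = 116737 / 256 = 456.00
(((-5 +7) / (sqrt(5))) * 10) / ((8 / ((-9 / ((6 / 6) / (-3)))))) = 27 * sqrt(5) / 2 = 30.19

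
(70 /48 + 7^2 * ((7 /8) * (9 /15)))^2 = 2660161 /3600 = 738.93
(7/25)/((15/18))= 42/125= 0.34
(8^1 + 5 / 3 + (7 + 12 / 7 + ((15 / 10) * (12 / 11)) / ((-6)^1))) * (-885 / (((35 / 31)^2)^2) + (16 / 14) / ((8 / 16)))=-680897098711 / 69328875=-9821.26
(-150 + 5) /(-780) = 29 /156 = 0.19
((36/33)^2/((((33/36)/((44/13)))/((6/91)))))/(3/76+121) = 3151872/1316772457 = 0.00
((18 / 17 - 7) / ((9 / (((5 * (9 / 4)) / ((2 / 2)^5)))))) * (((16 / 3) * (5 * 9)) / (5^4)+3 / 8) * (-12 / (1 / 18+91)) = 188163 / 253300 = 0.74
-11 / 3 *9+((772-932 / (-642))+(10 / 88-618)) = 1731113 / 14124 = 122.57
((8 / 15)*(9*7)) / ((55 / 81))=13608 / 275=49.48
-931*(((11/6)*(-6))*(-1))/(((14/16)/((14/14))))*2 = -23408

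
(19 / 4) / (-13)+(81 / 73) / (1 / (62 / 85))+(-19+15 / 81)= -160043557 / 8711820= -18.37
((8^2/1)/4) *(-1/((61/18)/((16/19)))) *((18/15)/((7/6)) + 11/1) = -1939968/40565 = -47.82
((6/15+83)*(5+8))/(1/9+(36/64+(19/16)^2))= 12489984/24005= 520.31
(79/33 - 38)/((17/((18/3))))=-2350/187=-12.57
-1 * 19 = -19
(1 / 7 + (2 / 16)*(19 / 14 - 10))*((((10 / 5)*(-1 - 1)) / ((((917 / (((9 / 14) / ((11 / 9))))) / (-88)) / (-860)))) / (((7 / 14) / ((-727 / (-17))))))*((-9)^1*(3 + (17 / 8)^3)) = -11022599683575 / 6983872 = -1578293.49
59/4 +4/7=429/28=15.32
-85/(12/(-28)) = 595/3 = 198.33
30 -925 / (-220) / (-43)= 56575 / 1892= 29.90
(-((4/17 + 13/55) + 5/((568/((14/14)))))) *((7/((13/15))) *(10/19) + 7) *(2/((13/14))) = -4963685839/426324470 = -11.64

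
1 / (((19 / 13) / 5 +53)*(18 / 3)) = 0.00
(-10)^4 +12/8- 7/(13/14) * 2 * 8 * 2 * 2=247495/26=9519.04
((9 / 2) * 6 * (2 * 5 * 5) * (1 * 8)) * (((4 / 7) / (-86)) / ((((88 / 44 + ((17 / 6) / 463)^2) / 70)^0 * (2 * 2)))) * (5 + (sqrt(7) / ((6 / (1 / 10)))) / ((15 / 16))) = -27000 / 301 - 96 * sqrt(7) / 301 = -90.54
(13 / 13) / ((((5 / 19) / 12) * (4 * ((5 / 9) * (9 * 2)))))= 57 / 50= 1.14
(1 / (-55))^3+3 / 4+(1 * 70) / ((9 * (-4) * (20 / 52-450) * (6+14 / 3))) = 4003116811 / 5334648000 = 0.75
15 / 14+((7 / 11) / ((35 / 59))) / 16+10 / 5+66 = 425893 / 6160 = 69.14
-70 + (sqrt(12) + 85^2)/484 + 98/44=-52.84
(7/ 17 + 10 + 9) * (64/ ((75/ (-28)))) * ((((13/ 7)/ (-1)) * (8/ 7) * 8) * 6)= 47252.01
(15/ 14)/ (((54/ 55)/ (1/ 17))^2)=15125/ 3932712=0.00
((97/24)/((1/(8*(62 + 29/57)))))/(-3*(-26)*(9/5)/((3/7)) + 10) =1728055/288648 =5.99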